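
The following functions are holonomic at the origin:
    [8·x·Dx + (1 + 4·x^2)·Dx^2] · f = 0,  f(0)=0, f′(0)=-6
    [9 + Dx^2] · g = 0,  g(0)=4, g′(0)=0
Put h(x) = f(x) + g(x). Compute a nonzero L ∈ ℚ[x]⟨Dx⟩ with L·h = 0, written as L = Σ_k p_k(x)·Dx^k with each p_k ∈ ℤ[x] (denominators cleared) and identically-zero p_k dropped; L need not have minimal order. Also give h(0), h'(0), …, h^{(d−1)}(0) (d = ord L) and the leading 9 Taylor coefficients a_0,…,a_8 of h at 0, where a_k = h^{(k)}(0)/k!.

L = (-2808·x + 19008·x^3 + 10368·x^5)·Dx + (9 + 1548·x^2 + 7344·x^4 + 5184·x^6)·Dx^2 + (-312·x + 2112·x^3 + 1152·x^5)·Dx^3 + (1 + 172·x^2 + 816·x^4 + 576·x^6)·Dx^4  (order 4).
h: a_k = 4, -6, -18, 8, 27/2, -96/5, -81/20, 384/7, 729/1120, …
ICs: h(0) = 4, h′(0) = -6, h′′(0) = -36, h′′′(0) = 48.

f: a_k = 0, -6, 0, 8, 0, -96/5, 0, 384/7, 0, …
g: a_k = 4, 0, -18, 0, 27/2, 0, -81/20, 0, 729/1120, …
Sum ⇒ L₀ = lclm(L_f,L_g) in ℚ(x)⟨Dx⟩.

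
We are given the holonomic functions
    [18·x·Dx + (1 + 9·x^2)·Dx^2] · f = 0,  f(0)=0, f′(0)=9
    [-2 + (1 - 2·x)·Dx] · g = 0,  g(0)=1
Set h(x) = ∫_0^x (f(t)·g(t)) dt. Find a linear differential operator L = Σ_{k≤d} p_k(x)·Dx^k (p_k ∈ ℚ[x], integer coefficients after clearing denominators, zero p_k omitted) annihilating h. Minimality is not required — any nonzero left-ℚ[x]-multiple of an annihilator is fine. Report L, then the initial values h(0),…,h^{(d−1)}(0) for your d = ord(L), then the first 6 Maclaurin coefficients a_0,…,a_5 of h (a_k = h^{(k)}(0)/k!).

L = 36·x·Dx + (4 - 18·x + 72·x^2)·Dx^2 + (-1 + 2·x - 9·x^2 + 18·x^3)·Dx^3  (order 3).
h: a_k = 0, 0, 9/2, 6, 9/4, 18/5, …
ICs: h(0) = 0, h′(0) = 0, h′′(0) = 9.

f: a_k = 0, 9, 0, -27, 0, 729/5, …
g: a_k = 1, 2, 4, 8, 16, 32, …
f·g: L₀ = L_f ⊗_s L_g, ord ≤ 2·1.
h=∫₀ˣh₀: take L = L₀·Dx.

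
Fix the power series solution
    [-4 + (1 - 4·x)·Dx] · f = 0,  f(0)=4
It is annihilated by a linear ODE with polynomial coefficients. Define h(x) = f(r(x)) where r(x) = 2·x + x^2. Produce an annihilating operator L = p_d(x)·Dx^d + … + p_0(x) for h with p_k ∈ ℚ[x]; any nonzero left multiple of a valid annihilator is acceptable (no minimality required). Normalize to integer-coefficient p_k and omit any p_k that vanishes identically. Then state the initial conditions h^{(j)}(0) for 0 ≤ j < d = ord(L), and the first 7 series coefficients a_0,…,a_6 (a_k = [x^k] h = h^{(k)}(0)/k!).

f: a_k = 4, 16, 64, 256, 1024, 4096, 16384, …
Change of var in L_f (x↦r) gives L₀.
L = (8 + 8·x) + (-1 + 8·x + 4·x^2)·Dx  (order 1).
h: a_k = 4, 32, 272, 2304, 19520, 165376, 1401088, …
ICs: h(0) = 4.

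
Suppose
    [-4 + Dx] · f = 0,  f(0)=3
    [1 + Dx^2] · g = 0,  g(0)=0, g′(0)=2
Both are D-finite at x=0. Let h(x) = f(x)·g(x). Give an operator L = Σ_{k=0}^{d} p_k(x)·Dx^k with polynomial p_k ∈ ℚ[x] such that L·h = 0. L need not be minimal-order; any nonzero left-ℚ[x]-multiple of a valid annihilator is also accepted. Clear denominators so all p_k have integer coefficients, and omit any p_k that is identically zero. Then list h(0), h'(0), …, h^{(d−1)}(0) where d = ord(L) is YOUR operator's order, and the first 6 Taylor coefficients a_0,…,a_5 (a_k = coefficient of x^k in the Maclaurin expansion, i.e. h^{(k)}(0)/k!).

L = 17 - 8·Dx + Dx^2  (order 2).
h: a_k = 0, 6, 24, 47, 60, 1121/20, …
ICs: h(0) = 0, h′(0) = 6.

f: a_k = 3, 12, 24, 32, 32, 128/5, …
g: a_k = 0, 2, 0, -1/3, 0, 1/60, …
L₀ := L_f ⊗_s L_g (sym. prod.), ord ≤ 2.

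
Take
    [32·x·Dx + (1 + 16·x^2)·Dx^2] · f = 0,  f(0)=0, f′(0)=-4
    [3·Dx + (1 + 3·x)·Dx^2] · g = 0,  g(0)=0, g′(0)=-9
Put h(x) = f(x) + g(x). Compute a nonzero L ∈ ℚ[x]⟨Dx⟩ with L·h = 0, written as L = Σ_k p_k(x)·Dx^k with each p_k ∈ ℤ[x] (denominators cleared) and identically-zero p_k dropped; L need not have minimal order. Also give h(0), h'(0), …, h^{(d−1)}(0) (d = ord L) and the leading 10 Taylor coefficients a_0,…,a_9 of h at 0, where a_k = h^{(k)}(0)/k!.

f: a_k = 0, -4, 0, 64/3, 0, -1024/5, 0, 16384/7, 0, -262144/9, …
g: a_k = 0, -9, 27/2, -27, 243/4, -729/5, 729/2, -6561/7, 19683/8, -6561, …
L₀ := lclm(L_f,L_g); ord L₀ ≤ 2+2.
L = (-96 - 864·x + 4608·x^2 + 4608·x^3)·Dx + (-50 - 192·x + 672·x^2 + 9216·x^3 + 9216·x^4)·Dx^2 + (-3 + 23·x + 96·x^2 + 512·x^3 + 2304·x^4 + 2304·x^5)·Dx^3  (order 3).
h: a_k = 0, -13, 27/2, -17/3, 243/4, -1753/5, 729/2, 9823/7, 19683/8, -321193/9, …
ICs: h(0) = 0, h′(0) = -13, h′′(0) = 27.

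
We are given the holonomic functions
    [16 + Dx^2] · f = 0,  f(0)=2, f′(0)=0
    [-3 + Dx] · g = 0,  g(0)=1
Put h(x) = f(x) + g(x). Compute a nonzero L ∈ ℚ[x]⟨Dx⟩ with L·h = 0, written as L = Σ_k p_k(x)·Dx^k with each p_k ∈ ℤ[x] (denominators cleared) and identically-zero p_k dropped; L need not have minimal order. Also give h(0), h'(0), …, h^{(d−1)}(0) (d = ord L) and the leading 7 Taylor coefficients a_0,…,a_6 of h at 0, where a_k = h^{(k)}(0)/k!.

f: a_k = 2, 0, -16, 0, 64/3, 0, -512/45, …
g: a_k = 1, 3, 9/2, 9/2, 27/8, 81/40, 81/80, …
h₀=f+g: left-lcm gives L₀, ord ≤ 3.
L = -48 + 16·Dx - 3·Dx^2 + Dx^3  (order 3).
h: a_k = 3, 3, -23/2, 9/2, 593/24, 81/40, -7463/720, …
ICs: h(0) = 3, h′(0) = 3, h′′(0) = -23.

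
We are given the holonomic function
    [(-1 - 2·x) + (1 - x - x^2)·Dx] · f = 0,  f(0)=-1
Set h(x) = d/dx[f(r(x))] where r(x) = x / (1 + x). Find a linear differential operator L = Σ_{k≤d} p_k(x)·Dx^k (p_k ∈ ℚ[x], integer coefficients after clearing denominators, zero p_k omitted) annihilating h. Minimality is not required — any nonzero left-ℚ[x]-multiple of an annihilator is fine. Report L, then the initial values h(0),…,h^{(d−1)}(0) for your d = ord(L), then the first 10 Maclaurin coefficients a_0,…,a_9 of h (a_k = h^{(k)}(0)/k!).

L = (2 + 6·x + 12·x^2 + 6·x^3) + (-1 - 5·x - 6·x^2 + x^3 + 3·x^4)·Dx  (order 1).
h: a_k = -1, -2, 0, -4, 5, -12, 21, -40, 72, -130, …
ICs: h(0) = -1.

f: a_k = -1, -1, -2, -3, -5, -8, -13, -21, -34, -55, …
Change of var in L_f (x↦r) gives L₀.
Derive L from L₀ (diff closure).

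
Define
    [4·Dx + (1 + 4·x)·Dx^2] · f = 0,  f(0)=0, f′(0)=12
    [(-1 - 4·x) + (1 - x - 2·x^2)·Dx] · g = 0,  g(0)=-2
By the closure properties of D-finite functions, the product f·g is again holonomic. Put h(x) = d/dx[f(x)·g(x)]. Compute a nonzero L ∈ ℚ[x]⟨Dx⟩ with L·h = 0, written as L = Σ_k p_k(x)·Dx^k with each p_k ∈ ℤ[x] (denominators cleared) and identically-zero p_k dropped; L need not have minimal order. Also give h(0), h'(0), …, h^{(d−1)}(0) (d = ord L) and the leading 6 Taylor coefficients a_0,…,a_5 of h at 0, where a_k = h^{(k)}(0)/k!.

f: a_k = 0, 12, -24, 64, -192, 3072/5, …
g: a_k = -2, -2, -6, -10, -22, -42, …
Product ⇒ symmetric product L₀, ord ≤ 2.
Derive L from L₀ (diff closure).
L = (36 + 144·x + 288·x^2) + (-1 + 24·x + 168·x^2 + 224·x^3)·Dx + (-1 - 7·x - 6·x^2 + 32·x^3 + 32·x^4)·Dx^2  (order 2).
h: a_k = -24, 48, -456, 1120, -6264, 102096/5, …
ICs: h(0) = -24, h′(0) = 48.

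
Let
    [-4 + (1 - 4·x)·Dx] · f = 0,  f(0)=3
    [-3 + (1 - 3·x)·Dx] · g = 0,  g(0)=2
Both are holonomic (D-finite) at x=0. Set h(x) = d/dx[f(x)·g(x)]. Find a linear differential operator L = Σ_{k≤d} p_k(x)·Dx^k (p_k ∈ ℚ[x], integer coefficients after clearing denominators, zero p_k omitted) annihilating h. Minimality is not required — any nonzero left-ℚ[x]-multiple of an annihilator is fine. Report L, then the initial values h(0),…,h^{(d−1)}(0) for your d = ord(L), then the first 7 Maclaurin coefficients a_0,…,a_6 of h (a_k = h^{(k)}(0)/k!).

L = (74 - 504·x + 864·x^2) + (-7 + 73·x - 252·x^2 + 288·x^3)·Dx  (order 1).
h: a_k = 42, 444, 3150, 18744, 101010, 511092, 2476950, …
ICs: h(0) = 42.

f: a_k = 3, 12, 48, 192, 768, 3072, 12288, …
g: a_k = 2, 6, 18, 54, 162, 486, 1458, …
Product ⇒ symmetric product L₀, ord ≤ 1.
Derive L from L₀ (diff closure).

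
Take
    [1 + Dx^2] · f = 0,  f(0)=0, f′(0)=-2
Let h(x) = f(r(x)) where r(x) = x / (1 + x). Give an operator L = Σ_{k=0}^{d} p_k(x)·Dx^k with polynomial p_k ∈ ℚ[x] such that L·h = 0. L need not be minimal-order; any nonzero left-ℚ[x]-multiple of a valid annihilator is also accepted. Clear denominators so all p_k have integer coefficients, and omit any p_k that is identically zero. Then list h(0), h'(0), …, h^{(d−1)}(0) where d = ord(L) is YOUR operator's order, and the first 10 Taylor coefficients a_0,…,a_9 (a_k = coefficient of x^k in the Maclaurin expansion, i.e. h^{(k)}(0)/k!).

L = 1 + (2 + 6·x + 6·x^2 + 2·x^3)·Dx + (1 + 4·x + 6·x^2 + 4·x^3 + x^4)·Dx^2  (order 2).
h: a_k = 0, -2, 2, -5/3, 1, -1/60, -5/4, 6931/2520, -1591/360, 224179/36288, …
ICs: h(0) = 0, h′(0) = -2.

f: a_k = 0, -2, 0, 1/3, 0, -1/60, 0, 1/2520, 0, -1/181440, …
L₀ from L_f via x↦r, Dx↦r'^{-1}Dx.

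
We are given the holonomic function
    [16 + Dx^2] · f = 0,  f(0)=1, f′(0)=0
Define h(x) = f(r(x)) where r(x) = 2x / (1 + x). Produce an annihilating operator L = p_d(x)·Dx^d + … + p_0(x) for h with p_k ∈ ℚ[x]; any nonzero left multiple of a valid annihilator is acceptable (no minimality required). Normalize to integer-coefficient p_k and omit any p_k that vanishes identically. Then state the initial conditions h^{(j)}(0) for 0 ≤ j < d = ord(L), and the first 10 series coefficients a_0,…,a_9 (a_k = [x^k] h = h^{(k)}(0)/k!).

f: a_k = 1, 0, -8, 0, 32/3, 0, -256/45, 0, 512/315, 0, …
f∘r: x↦r, Dx↦Dx/r' in L_f ⇒ L₀.
L = 64 + (2 + 6·x + 6·x^2 + 2·x^3)·Dx + (1 + 4·x + 6·x^2 + 4·x^3 + x^4)·Dx^2  (order 2).
h: a_k = 1, 0, -32, 64, 224/3, -1664/3, 53216/45, -5184/5, -466336/315, 2444032/315, …
ICs: h(0) = 1, h′(0) = 0.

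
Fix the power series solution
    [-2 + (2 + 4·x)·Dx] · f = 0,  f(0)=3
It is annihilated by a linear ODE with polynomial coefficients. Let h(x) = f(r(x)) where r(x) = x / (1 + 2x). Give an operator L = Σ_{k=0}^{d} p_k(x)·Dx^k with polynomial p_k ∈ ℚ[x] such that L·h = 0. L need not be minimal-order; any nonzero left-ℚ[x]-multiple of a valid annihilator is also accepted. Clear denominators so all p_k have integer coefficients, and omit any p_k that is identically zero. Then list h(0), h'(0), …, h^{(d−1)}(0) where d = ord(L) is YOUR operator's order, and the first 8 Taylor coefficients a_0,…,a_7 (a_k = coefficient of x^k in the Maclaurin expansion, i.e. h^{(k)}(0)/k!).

f: a_k = 3, 3, -3/2, 3/2, -15/8, 21/8, -63/16, 99/16, …
Change of var in L_f (x↦r) gives L₀.
L = -1 + (1 + 6·x + 8·x^2)·Dx  (order 1).
h: a_k = 3, 3, -15/2, 39/2, -423/8, 1197/8, -7059/16, 21615/16, …
ICs: h(0) = 3.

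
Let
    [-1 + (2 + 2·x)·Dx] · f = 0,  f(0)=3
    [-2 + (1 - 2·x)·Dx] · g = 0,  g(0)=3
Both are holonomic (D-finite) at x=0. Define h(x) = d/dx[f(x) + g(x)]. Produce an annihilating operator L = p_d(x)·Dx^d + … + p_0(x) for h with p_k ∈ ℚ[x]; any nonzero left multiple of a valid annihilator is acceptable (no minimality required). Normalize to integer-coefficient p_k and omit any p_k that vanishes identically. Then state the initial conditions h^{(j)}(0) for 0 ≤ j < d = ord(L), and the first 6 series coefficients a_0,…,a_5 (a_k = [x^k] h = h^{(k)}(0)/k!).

f: a_k = 3, 3/2, -3/8, 3/16, -15/128, 21/256, …
g: a_k = 3, 6, 12, 24, 48, 96, …
Weyl lclm of L_f,L_g ⇒ L₀ (ord ≤ 2).
h₀' ⇒ L via d/dx closure of L₀.
L = (-20 - 8·x) + (-31 - 68·x - 28·x^2)·Dx + (6 - 2·x - 16·x^2 - 8·x^3)·Dx^2  (order 2).
h: a_k = 15/2, 93/4, 1161/16, 6129/32, 122985/256, 589635/512, …
ICs: h(0) = 15/2, h′(0) = 93/4.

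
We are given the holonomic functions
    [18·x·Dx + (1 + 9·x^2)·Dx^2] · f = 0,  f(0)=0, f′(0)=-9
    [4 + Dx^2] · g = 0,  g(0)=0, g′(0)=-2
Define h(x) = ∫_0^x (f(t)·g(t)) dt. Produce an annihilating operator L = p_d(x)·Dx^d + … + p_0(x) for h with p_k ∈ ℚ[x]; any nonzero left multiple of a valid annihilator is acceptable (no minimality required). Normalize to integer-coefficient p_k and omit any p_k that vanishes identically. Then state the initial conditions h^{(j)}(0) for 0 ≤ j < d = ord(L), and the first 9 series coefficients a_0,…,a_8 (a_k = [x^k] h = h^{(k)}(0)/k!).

L = (2080 + 50256·x^2 + 89424·x^4 + 186624·x^6 + 419904·x^8)·Dx + (3168·x + 38880·x^3 + 139968·x^5 + 419904·x^7)·Dx^2 + (572 + 13788·x^2 + 33048·x^4 + 93312·x^6 + 209952·x^8)·Dx^3 + (792·x + 9720·x^3 + 34992·x^5 + 104976·x^7)·Dx^4 + (13 + 306·x^2 + 2673·x^4 + 11664·x^6 + 26244·x^8)·Dx^5  (order 5).
h: a_k = 0, 0, 0, 6, 0, -66/5, 0, 330/7, 0, …
ICs: h(0) = 0, h′(0) = 0, h′′(0) = 0, h′′′(0) = 36, h′′′′(0) = 0.

f: a_k = 0, -9, 0, 27, 0, -729/5, 0, 6561/7, 0, …
g: a_k = 0, -2, 0, 4/3, 0, -4/15, 0, 8/315, 0, …
L₀ := L_f ⊗_s L_g (sym. prod.), ord ≤ 4.
h=∫₀ˣh₀: take L = L₀·Dx.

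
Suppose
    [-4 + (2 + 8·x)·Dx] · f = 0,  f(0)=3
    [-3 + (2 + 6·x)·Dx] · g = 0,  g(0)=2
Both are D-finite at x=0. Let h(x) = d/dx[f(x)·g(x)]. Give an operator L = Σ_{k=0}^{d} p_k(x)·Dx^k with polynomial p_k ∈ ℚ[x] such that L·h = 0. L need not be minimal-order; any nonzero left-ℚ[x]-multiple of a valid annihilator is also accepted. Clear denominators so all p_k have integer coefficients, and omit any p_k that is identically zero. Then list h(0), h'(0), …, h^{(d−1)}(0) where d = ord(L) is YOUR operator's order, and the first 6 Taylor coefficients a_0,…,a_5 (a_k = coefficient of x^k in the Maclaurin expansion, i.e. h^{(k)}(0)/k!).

L = -1 + (-14 - 146·x - 504·x^2 - 576·x^3)·Dx  (order 1).
h: a_k = 21, -3/2, 63/8, -591/16, 20895/128, -178173/256, …
ICs: h(0) = 21.

f: a_k = 3, 6, -6, 12, -30, 84, …
g: a_k = 2, 3, -9/4, 27/8, -405/64, 1701/128, …
Sym-product of L_f,L_g gives L₀ (≤ ord 1).
h₀' ⇒ L via d/dx closure of L₀.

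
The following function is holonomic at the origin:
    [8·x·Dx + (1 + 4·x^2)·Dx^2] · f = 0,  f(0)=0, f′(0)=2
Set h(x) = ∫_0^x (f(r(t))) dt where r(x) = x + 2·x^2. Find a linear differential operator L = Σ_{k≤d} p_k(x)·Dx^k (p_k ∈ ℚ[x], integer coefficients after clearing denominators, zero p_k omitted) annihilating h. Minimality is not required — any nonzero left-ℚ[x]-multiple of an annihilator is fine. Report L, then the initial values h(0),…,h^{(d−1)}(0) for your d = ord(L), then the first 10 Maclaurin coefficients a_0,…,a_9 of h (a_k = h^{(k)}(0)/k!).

f: a_k = 0, 2, 0, -8/3, 0, 32/5, 0, -128/7, 0, 512/9, …
f∘r: x↦r, Dx↦Dx/r' in L_f ⇒ L₀.
h=∫h₀ ⇒ L = L₀·Dx.
L = (-4 + 8·x + 64·x^2 + 192·x^3 + 192·x^4)·Dx^2 + (1 + 4·x + 4·x^2 + 32·x^3 + 80·x^4 + 64·x^5)·Dx^3  (order 3).
h: a_k = 0, 0, 1, 4/3, -2/3, -16/5, -64/15, 128/21, 208/7, 256/9, …
ICs: h(0) = 0, h′(0) = 0, h′′(0) = 2.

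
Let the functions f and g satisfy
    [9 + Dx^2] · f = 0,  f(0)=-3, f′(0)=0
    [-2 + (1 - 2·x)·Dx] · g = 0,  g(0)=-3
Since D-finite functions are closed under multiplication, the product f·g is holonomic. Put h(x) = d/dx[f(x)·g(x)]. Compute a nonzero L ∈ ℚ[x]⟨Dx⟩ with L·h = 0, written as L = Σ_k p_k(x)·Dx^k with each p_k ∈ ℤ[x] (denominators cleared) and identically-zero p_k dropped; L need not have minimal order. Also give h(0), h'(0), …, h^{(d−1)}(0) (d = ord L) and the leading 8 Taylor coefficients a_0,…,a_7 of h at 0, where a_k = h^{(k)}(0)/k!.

f: a_k = -3, 0, 27/2, 0, -81/8, 0, 243/80, 0, …
g: a_k = -3, -6, -12, -24, -48, -96, -192, -384, …
h₀=f·g: eliminate ⇒ L₀, order ≤ 2·1.
h=h₀': d/dx-closure on L₀ ⇒ L.
L = (1 - 36·x + 36·x^2) + (-4 + 8·x)·Dx + (1 - 4·x + 4·x^2)·Dx^2  (order 2).
h: a_k = 18, -9, -27, 99/2, 495/4, 9693/40, 22617/40, 146061/112, …
ICs: h(0) = 18, h′(0) = -9.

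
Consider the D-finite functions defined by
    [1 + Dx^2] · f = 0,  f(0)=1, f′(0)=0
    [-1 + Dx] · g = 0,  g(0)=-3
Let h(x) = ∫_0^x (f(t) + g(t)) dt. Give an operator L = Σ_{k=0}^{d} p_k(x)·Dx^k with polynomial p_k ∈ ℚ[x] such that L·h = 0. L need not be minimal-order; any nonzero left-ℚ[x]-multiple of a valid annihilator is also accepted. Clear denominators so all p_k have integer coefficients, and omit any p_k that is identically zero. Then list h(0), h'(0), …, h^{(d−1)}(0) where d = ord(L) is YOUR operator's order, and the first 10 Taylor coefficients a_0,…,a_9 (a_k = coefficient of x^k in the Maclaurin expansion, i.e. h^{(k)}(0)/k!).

f: a_k = 1, 0, -1/2, 0, 1/24, 0, -1/720, 0, 1/40320, 0, …
g: a_k = -3, -3, -3/2, -1/2, -1/8, -1/40, -1/240, -1/1680, -1/13440, -1/120960, …
Sum ⇒ L₀ = lclm(L_f,L_g) in ℚ(x)⟨Dx⟩.
∫: right-multiply L₀ by Dx.
L = -Dx + Dx^2 - Dx^3 + Dx^4  (order 4).
h: a_k = 0, -2, -3/2, -2/3, -1/8, -1/60, -1/240, -1/1260, -1/13440, -1/181440, …
ICs: h(0) = 0, h′(0) = -2, h′′(0) = -3, h′′′(0) = -4.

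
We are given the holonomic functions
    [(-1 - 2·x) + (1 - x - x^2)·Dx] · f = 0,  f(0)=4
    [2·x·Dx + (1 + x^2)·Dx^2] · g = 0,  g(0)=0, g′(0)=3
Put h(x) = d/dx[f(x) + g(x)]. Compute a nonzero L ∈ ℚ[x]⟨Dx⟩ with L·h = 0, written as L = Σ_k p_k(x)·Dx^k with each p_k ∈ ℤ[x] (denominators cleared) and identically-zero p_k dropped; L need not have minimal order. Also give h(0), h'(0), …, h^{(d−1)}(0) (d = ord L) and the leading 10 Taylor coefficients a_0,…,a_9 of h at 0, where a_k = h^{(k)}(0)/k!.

f: a_k = 4, 4, 8, 12, 20, 32, 52, 84, 136, 220, …
g: a_k = 0, 3, 0, -1, 0, 3/5, 0, -3/7, 0, 1/3, …
L₀ := lclm(L_f,L_g); ord L₀ ≤ 1+2.
h₀' ⇒ L via d/dx closure of L₀.
L = (-4 + 16·x + 64·x^2 + 72·x^3 + 66·x^4 + 6·x^6) + (10 + 24·x + 28·x^2 + 60·x^3 + 65·x^4 + 50·x^5 + 3·x^6 + 6·x^7)·Dx + (-2 - 2·x - 2·x^2 + 8·x^3 + 5·x^4 + 11·x^5 + 6·x^6 + x^7 + x^8)·Dx^2  (order 2).
h: a_k = 7, 16, 33, 80, 163, 312, 585, 1088, 1983, 3560, …
ICs: h(0) = 7, h′(0) = 16.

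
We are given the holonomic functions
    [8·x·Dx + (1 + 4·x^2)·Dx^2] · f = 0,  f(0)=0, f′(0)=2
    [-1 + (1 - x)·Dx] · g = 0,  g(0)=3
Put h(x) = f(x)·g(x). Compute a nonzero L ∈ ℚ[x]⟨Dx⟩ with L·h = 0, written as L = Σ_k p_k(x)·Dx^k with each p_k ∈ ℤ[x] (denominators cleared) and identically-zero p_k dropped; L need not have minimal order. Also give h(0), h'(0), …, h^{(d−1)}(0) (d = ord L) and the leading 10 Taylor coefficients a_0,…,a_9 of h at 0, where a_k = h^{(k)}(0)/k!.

f: a_k = 0, 2, 0, -8/3, 0, 32/5, 0, -128/7, 0, 512/9, …
g: a_k = 3, 3, 3, 3, 3, 3, 3, 3, 3, 3, …
Sym-product of L_f,L_g gives L₀ (≤ ord 2).
L = 8·x + (2 - 8·x + 16·x^2)·Dx + (-1 + x - 4·x^2 + 4·x^3)·Dx^2  (order 2).
h: a_k = 0, 6, 6, -2, -2, 86/5, 86/5, -1318/35, -1318/35, 13966/105, …
ICs: h(0) = 0, h′(0) = 6.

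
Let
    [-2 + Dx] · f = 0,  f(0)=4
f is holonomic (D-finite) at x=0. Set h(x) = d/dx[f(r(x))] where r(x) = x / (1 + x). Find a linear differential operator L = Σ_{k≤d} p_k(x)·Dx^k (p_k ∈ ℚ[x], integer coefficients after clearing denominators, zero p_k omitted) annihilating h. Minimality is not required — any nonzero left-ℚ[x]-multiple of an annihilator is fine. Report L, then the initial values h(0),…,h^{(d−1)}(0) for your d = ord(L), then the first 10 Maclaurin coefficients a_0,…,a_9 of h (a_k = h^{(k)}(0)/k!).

f: a_k = 4, 8, 8, 16/3, 8/3, 16/15, 16/45, 32/315, 8/315, 16/2835, …
f∘r: x↦r, Dx↦Dx/r' in L_f ⇒ L₀.
h=h₀': d/dx-closure on L₀ ⇒ L.
L = -2·x + (-1 - 2·x - x^2)·Dx  (order 1).
h: a_k = 8, 0, -8, 32/3, -8, 32/15, 40/9, -1024/105, 568/45, -35968/2835, …
ICs: h(0) = 8.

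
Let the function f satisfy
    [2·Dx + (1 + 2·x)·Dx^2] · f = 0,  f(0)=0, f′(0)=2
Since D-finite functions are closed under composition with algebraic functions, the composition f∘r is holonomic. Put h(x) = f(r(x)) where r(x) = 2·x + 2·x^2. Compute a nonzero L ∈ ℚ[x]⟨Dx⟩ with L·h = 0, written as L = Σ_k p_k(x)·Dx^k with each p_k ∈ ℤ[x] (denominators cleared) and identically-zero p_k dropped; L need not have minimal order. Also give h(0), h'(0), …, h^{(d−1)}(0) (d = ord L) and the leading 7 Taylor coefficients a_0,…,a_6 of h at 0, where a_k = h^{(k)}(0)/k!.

f: a_k = 0, 2, -2, 8/3, -4, 32/5, -32/3, …
f∘r: x↦r, Dx↦Dx/r' in L_f ⇒ L₀.
L = 2·Dx + (1 + 2·x)·Dx^2  (order 2).
h: a_k = 0, 4, -4, 16/3, -8, 64/5, -64/3, …
ICs: h(0) = 0, h′(0) = 4.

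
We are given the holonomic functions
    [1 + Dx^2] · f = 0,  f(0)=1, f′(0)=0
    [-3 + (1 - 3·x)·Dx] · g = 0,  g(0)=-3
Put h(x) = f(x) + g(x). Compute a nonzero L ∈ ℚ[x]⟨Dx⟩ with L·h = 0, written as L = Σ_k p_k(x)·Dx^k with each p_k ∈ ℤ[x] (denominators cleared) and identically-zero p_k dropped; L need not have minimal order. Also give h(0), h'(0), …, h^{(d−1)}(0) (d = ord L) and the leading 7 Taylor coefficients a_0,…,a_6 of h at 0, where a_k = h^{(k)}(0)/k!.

f: a_k = 1, 0, -1/2, 0, 1/24, 0, -1/720, …
g: a_k = -3, -9, -27, -81, -243, -729, -2187, …
Weyl lclm of L_f,L_g ⇒ L₀ (ord ≤ 3).
L = (-165 + 18·x - 27·x^2) + (19 - 63·x + 27·x^2 - 27·x^3)·Dx + (-165 + 18·x - 27·x^2)·Dx^2 + (19 - 63·x + 27·x^2 - 27·x^3)·Dx^3  (order 3).
h: a_k = -2, -9, -55/2, -81, -5831/24, -729, -1574641/720, …
ICs: h(0) = -2, h′(0) = -9, h′′(0) = -55.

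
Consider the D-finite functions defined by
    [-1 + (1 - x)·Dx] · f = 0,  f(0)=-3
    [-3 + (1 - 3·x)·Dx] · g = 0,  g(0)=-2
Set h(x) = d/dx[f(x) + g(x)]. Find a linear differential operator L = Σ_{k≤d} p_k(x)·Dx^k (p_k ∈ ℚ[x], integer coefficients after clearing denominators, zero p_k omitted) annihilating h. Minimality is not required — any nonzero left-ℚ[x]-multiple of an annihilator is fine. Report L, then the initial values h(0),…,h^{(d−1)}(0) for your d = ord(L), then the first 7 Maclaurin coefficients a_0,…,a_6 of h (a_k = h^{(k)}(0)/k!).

f: a_k = -3, -3, -3, -3, -3, -3, -3, …
g: a_k = -2, -6, -18, -54, -162, -486, -1458, …
Sum ⇒ L₀ = lclm(L_f,L_g) in ℚ(x)⟨Dx⟩.
h=h₀': d/dx-closure on L₀ ⇒ L.
L = 18 + (-12 + 18·x)·Dx + (1 - 4·x + 3·x^2)·Dx^2  (order 2).
h: a_k = -9, -42, -171, -660, -2445, -8766, -30639, …
ICs: h(0) = -9, h′(0) = -42.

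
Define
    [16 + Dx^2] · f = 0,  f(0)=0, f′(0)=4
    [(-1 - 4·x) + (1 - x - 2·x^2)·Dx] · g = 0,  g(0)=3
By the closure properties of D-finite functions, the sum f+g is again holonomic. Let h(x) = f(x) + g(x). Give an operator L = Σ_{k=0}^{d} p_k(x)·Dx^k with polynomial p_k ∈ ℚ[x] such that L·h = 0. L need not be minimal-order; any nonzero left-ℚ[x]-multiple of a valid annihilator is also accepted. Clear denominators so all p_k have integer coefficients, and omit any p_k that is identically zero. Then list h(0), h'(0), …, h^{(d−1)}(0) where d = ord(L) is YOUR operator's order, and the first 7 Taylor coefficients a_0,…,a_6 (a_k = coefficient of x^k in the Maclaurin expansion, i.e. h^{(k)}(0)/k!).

L = (-368 - 1408·x + 256·x^2 - 512·x^3 - 2560·x^4 - 2048·x^5) + (176 - 336·x - 384·x^2 + 1024·x^3 + 384·x^4 - 1536·x^5 - 1024·x^6)·Dx + (-23 - 88·x + 16·x^2 - 32·x^3 - 160·x^4 - 128·x^5)·Dx^2 + (11 - 21·x - 24·x^2 + 64·x^3 + 24·x^4 - 96·x^5 - 64·x^6)·Dx^3  (order 3).
h: a_k = 3, 7, 9, 13/3, 33, 1073/15, 129, …
ICs: h(0) = 3, h′(0) = 7, h′′(0) = 18.

f: a_k = 0, 4, 0, -32/3, 0, 128/15, 0, …
g: a_k = 3, 3, 9, 15, 33, 63, 129, …
Sum ⇒ L₀ = lclm(L_f,L_g) in ℚ(x)⟨Dx⟩.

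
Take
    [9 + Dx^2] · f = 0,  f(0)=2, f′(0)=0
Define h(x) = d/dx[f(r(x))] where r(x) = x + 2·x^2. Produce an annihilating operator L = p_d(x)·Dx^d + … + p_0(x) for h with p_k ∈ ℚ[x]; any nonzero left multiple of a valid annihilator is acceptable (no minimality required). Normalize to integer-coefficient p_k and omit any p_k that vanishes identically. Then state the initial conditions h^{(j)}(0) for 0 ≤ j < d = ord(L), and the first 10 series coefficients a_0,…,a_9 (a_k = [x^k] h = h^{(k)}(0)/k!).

f: a_k = 2, 0, -9, 0, 27/4, 0, -81/40, 0, 729/2240, 0, …
Substitute x→r, Dx→(1/r')Dx; clear ⇒ L₀.
h₀' ⇒ L via d/dx closure of L₀.
L = (57 + 144·x + 864·x^2 + 2304·x^3 + 2304·x^4) + (-12 - 48·x)·Dx + (1 + 8·x + 16·x^2)·Dx^2  (order 2).
h: a_k = 0, -18, -108, -117, 270, 19197/20, 13419/10, -29511/280, -401679/140, -10070649/2240, …
ICs: h(0) = 0, h′(0) = -18.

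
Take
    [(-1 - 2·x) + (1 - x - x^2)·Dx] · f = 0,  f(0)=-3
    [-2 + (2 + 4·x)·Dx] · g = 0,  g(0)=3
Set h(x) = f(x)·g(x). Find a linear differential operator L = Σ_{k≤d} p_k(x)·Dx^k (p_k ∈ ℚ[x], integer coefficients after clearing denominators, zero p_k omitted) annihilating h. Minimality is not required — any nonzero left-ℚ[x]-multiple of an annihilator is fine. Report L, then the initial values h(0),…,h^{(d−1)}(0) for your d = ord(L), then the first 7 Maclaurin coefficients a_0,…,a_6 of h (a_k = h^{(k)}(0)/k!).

L = (2 + 3·x + 3·x^2) + (-1 - x + 3·x^2 + 2·x^3)·Dx  (order 1).
h: a_k = -9, -18, -45/2, -45, -495/8, -459/4, -2637/16, …
ICs: h(0) = -9.

f: a_k = -3, -3, -6, -9, -15, -24, -39, …
g: a_k = 3, 3, -3/2, 3/2, -15/8, 21/8, -63/16, …
Sym-product of L_f,L_g gives L₀ (≤ ord 1).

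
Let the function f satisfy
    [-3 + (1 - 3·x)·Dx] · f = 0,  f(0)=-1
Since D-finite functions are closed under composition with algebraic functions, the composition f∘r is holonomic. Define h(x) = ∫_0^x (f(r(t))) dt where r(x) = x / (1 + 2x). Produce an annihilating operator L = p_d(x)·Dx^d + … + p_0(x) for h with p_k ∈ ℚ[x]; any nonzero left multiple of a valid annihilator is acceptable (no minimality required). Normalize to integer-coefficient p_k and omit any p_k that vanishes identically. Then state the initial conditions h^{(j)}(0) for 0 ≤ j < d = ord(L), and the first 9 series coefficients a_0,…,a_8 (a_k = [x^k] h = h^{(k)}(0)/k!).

f: a_k = -1, -3, -9, -27, -81, -243, -729, -2187, -6561, …
L₀ from L_f via x↦r, Dx↦r'^{-1}Dx.
h=∫h₀ ⇒ L = L₀·Dx.
L = 3·Dx + (-1 - x + 2·x^2)·Dx^2  (order 2).
h: a_k = 0, -1, -3/2, -1, -3/4, -3/5, -1/2, -3/7, -3/8, …
ICs: h(0) = 0, h′(0) = -1.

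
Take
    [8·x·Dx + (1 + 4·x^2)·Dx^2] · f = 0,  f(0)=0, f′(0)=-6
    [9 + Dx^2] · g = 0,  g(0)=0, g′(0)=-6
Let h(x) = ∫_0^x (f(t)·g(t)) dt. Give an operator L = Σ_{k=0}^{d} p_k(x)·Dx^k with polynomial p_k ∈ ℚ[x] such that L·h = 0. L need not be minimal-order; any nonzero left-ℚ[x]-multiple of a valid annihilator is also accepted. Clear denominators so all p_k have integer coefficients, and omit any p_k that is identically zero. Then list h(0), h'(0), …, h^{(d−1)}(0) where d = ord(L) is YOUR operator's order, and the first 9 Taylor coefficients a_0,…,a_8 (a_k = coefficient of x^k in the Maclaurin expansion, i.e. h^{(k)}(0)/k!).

L = (2925 + 31536·x^2 + 95904·x^4 + 186624·x^6 + 186624·x^8)·Dx + (2448·x + 20160·x^3 + 62208·x^5 + 82944·x^7)·Dx^2 + (442 + 5088·x^2 + 19008·x^4 + 41472·x^6 + 41472·x^8)·Dx^3 + (272·x + 2240·x^3 + 6912·x^5 + 9216·x^7)·Dx^4 + (13 + 176·x^2 + 928·x^4 + 2304·x^6 + 2304·x^8)·Dx^5  (order 5).
h: a_k = 0, 0, 0, 12, 0, -102/5, 0, 423/14, 0, …
ICs: h(0) = 0, h′(0) = 0, h′′(0) = 0, h′′′(0) = 72, h′′′′(0) = 0.

f: a_k = 0, -6, 0, 8, 0, -96/5, 0, 384/7, 0, …
g: a_k = 0, -6, 0, 9, 0, -81/20, 0, 243/280, 0, …
f·g: L₀ = L_f ⊗_s L_g, ord ≤ 2·2.
h=∫h₀ ⇒ L = L₀·Dx.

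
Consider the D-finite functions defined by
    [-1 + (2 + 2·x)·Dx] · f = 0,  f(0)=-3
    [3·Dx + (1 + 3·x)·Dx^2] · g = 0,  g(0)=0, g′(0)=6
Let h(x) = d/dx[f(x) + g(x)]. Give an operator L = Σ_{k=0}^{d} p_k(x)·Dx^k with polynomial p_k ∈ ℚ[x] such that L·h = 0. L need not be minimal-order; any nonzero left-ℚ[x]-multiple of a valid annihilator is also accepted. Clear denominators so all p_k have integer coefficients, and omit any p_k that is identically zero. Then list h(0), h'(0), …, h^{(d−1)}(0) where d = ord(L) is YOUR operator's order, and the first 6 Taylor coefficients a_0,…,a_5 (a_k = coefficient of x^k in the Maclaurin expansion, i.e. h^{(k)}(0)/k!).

f: a_k = -3, -3/2, 3/8, -3/16, 15/128, -21/256, …
g: a_k = 0, 6, -9, 18, -81/2, 486/5, …
f+g: L₀ = lclm(L_f,L_g), ord ≤ 1+2.
h₀' ⇒ L via d/dx closure of L₀.
L = (27 + 9·x) + (69 + 126·x + 45·x^2)·Dx + (10 + 46·x + 54·x^2 + 18·x^3)·Dx^2  (order 2).
h: a_k = 9/2, -69/4, 855/16, -5169/32, 124311/256, -746307/512, …
ICs: h(0) = 9/2, h′(0) = -69/4.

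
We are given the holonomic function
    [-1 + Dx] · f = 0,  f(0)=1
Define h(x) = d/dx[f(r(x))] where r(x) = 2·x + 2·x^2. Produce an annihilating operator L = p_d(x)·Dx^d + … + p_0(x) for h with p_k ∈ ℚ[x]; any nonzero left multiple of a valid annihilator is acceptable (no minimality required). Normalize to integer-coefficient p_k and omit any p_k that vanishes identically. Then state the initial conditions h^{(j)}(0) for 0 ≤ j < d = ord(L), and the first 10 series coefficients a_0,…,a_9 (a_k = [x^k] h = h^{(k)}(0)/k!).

L = (4 + 8·x + 8·x^2) + (-1 - 2·x)·Dx  (order 1).
h: a_k = 2, 8, 16, 80/3, 104/3, 608/15, 1856/45, 12224/315, 2096/63, 75968/2835, …
ICs: h(0) = 2.

f: a_k = 1, 1, 1/2, 1/6, 1/24, 1/120, 1/720, 1/5040, 1/40320, 1/362880, …
Substitute x→r, Dx→(1/r')Dx; clear ⇒ L₀.
Derive L from L₀ (diff closure).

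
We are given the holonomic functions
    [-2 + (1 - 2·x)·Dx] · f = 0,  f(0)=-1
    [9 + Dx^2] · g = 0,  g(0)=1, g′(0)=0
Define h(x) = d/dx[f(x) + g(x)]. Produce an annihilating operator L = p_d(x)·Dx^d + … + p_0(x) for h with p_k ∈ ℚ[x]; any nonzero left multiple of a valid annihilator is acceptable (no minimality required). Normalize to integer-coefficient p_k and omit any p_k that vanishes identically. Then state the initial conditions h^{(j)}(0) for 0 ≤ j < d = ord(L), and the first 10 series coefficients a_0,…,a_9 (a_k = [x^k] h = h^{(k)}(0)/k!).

f: a_k = -1, -2, -4, -8, -16, -32, -64, -128, -256, -512, …
g: a_k = 1, 0, -9/2, 0, 27/8, 0, -81/80, 0, 729/4480, 0, …
f+g: L₀ = lclm(L_f,L_g), ord ≤ 1+2.
Differentiate: ansatz ord ≤ ord L₀ ⇒ L.
L = (684 - 432·x + 432·x^2) + (-99 + 306·x - 324·x^2 + 216·x^3)·Dx + (76 - 48·x + 48·x^2)·Dx^2 + (-11 + 34·x - 36·x^2 + 24·x^3)·Dx^3  (order 3).
h: a_k = -2, -17, -24, -101/2, -160, -15603/40, -896, -1146151/560, -4608, -45875929/4480, …
ICs: h(0) = -2, h′(0) = -17, h′′(0) = -48.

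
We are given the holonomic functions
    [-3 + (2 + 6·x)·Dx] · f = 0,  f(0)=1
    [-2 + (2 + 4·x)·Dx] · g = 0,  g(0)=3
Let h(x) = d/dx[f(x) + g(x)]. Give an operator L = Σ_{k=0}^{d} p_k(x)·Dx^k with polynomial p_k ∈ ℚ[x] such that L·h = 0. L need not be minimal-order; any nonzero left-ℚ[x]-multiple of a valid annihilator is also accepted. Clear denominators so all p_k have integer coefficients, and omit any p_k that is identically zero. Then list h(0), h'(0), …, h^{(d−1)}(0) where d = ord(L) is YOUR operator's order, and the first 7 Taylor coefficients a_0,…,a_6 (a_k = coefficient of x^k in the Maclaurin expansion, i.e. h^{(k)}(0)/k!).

L = -9 + (-15 - 36·x)·Dx + (-2 - 10·x - 12·x^2)·Dx^2  (order 2).
h: a_k = 9/2, -21/4, 153/16, -645/32, 11865/256, -58023/512, 593901/2048, …
ICs: h(0) = 9/2, h′(0) = -21/4.

f: a_k = 1, 3/2, -9/8, 27/16, -405/128, 1701/256, -15309/1024, …
g: a_k = 3, 3, -3/2, 3/2, -15/8, 21/8, -63/16, …
h₀=f+g: left-lcm gives L₀, ord ≤ 2.
h=h₀': d/dx-closure on L₀ ⇒ L.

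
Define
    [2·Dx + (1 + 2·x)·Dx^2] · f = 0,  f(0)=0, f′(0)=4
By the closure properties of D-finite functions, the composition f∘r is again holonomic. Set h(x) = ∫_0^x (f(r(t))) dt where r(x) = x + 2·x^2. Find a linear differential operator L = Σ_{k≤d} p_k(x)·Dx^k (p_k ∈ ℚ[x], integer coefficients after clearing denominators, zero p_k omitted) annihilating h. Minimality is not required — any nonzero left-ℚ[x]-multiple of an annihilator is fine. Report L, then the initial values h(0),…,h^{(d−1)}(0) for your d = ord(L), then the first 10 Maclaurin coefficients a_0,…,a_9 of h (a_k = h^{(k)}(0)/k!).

L = (-2 + 8·x + 16·x^2)·Dx^2 + (1 + 6·x + 12·x^2 + 16·x^3)·Dx^3  (order 3).
h: a_k = 0, 0, 2, 4/3, -8/3, 8/5, 32/15, -128/21, 32/7, 64/9, …
ICs: h(0) = 0, h′(0) = 0, h′′(0) = 4.

f: a_k = 0, 4, -4, 16/3, -8, 64/5, -64/3, 256/7, -64, 1024/9, …
h₀=f(r): pull back L_f along r ⇒ L₀.
h=∫₀ˣh₀: take L = L₀·Dx.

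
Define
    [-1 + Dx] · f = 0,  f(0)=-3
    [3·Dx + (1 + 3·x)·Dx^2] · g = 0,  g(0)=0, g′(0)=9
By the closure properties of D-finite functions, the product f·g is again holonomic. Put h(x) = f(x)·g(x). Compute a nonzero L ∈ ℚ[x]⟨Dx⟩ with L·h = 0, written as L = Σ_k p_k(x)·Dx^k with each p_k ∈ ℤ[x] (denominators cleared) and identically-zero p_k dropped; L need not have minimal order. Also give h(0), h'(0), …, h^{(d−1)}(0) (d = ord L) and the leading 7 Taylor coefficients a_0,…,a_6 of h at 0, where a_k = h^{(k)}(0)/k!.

f: a_k = -3, -3, -3/2, -1/2, -1/8, -1/40, -1/240, …
g: a_k = 0, 9, -27/2, 27, -243/4, 729/5, -729/2, …
f·g: L₀ = L_f ⊗_s L_g, ord ≤ 1·2.
L = (-2 + 3·x) + (1 - 6·x)·Dx + (1 + 3·x)·Dx^2  (order 2).
h: a_k = 0, -27, 27/2, -54, 117, -11601/40, 11763/16, …
ICs: h(0) = 0, h′(0) = -27.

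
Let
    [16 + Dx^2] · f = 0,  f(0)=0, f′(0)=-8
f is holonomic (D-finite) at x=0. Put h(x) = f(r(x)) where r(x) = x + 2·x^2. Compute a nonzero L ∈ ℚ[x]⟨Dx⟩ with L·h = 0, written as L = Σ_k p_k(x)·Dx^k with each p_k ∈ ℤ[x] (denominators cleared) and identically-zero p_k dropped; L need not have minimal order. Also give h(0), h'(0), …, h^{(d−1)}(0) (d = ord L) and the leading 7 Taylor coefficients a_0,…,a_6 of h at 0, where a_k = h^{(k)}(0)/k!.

L = (16 + 192·x + 768·x^2 + 1024·x^3) - 4·Dx + (1 + 4·x)·Dx^2  (order 2).
h: a_k = 0, -8, -16, 64/3, 128, 3584/15, 0, …
ICs: h(0) = 0, h′(0) = -8.

f: a_k = 0, -8, 0, 64/3, 0, -256/15, 0, …
L₀ from L_f via x↦r, Dx↦r'^{-1}Dx.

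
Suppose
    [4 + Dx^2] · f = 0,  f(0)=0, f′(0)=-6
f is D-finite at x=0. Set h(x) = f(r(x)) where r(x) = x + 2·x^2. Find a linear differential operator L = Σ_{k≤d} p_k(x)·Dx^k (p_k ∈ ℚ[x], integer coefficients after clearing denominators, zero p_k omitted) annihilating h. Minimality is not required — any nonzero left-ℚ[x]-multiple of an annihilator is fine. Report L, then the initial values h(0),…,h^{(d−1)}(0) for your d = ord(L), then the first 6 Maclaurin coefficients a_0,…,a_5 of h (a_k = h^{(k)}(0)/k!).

f: a_k = 0, -6, 0, 4, 0, -4/5, …
Change of var in L_f (x↦r) gives L₀.
L = (4 + 48·x + 192·x^2 + 256·x^3) - 4·Dx + (1 + 4·x)·Dx^2  (order 2).
h: a_k = 0, -6, -12, 4, 24, 236/5, …
ICs: h(0) = 0, h′(0) = -6.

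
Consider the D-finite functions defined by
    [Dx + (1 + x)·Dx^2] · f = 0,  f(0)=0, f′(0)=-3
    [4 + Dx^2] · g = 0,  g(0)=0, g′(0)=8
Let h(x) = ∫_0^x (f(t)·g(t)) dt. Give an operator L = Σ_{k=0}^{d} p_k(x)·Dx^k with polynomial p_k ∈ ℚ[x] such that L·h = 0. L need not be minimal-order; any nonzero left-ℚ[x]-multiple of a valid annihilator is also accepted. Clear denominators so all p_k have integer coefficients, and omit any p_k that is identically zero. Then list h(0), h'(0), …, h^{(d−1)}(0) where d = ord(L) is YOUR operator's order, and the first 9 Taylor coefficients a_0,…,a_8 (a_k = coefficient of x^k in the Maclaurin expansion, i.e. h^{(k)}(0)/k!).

f: a_k = 0, -3, 3/2, -1, 3/4, -3/5, 1/2, -3/7, 3/8, …
g: a_k = 0, 8, 0, -16/3, 0, 16/15, 0, -32/315, 0, …
Sym-product of L_f,L_g gives L₀ (≤ ord 4).
h=∫₀ˣh₀: take L = L₀·Dx.
L = (168 + 864·x + 1456·x^2 + 1024·x^3 + 256·x^4)·Dx + (112 + 368·x + 384·x^2 + 128·x^3)·Dx^2 + (102 + 464·x + 744·x^2 + 512·x^3 + 128·x^4)·Dx^3 + (28 + 92·x + 96·x^2 + 32·x^3)·Dx^4 + (15 + 62·x + 95·x^2 + 64·x^3 + 16·x^4)·Dx^5  (order 5).
h: a_k = 0, 0, 0, -8, 3, 8/5, -1/3, -8/21, 1/5, …
ICs: h(0) = 0, h′(0) = 0, h′′(0) = 0, h′′′(0) = -48, h′′′′(0) = 72.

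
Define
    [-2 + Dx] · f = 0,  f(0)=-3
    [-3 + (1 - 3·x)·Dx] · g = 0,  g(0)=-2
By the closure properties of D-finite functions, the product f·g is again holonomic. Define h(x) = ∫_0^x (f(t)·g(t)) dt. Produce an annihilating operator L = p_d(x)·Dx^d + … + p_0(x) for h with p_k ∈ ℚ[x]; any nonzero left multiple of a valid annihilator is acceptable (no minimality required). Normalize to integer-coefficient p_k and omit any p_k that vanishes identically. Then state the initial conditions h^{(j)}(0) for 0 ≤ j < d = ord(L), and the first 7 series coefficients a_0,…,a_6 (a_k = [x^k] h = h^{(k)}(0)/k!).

L = (5 - 6·x)·Dx + (-1 + 3·x)·Dx^2  (order 2).
h: a_k = 0, 6, 15, 34, 157/2, 946/5, 7099/15, …
ICs: h(0) = 0, h′(0) = 6.

f: a_k = -3, -6, -6, -4, -2, -4/5, -4/15, …
g: a_k = -2, -6, -18, -54, -162, -486, -1458, …
Product ⇒ symmetric product L₀, ord ≤ 1.
∫: right-multiply L₀ by Dx.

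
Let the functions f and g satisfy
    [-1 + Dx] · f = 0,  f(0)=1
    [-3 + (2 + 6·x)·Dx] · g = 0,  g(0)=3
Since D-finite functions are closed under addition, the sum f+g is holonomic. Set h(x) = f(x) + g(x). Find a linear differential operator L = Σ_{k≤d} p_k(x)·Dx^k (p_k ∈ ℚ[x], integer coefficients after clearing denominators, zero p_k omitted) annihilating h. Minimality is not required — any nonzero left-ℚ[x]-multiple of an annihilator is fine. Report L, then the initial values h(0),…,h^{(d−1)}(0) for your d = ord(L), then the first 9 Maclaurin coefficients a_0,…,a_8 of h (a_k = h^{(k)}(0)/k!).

f: a_k = 1, 1, 1/2, 1/6, 1/24, 1/120, 1/720, 1/5040, 1/40320, …
g: a_k = 3, 9/2, -27/8, 81/16, -1215/128, 5103/256, -45927/1024, 216513/2048, -8444007/32768, …
f+g: L₀ = lclm(L_f,L_g), ord ≤ 1+1.
L = (15 + 18·x) + (-13 - 24·x - 36·x^2)·Dx + (-2 + 6·x + 36·x^2)·Dx^2  (order 2).
h: a_k = 4, 11/2, -23/8, 251/48, -3629/384, 76577/3840, -2066651/46080, 68201723/645120, -2659861949/10321920, …
ICs: h(0) = 4, h′(0) = 11/2.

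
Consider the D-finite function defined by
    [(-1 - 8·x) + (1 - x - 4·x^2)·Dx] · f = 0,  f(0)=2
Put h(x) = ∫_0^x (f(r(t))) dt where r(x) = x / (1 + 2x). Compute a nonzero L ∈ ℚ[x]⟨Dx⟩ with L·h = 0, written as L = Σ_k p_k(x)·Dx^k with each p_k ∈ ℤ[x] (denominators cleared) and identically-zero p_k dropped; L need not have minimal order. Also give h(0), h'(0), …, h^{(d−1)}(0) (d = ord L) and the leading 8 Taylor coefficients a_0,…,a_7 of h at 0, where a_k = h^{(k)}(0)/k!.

L = (1 + 10·x)·Dx + (-1 - 5·x - 4·x^2 + 4·x^3)·Dx^2  (order 2).
h: a_k = 0, 2, 1, 2, -7/2, 54/5, -95/3, 678/7, …
ICs: h(0) = 0, h′(0) = 2.

f: a_k = 2, 2, 10, 18, 58, 130, 362, 882, …
Substitute x→r, Dx→(1/r')Dx; clear ⇒ L₀.
h=∫h₀ ⇒ L = L₀·Dx.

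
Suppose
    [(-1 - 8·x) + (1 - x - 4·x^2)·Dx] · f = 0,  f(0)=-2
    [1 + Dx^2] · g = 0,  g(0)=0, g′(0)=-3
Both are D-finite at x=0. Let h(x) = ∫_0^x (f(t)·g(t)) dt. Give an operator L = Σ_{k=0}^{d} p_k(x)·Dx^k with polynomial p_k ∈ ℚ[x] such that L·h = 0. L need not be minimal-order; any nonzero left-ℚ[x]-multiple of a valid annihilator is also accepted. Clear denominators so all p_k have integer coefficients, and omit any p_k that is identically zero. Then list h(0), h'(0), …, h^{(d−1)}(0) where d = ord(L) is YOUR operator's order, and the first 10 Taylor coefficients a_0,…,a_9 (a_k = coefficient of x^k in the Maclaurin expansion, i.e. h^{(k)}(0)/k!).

f: a_k = -2, -2, -10, -18, -58, -130, -362, -882, -2330, -5858, …
g: a_k = 0, -3, 0, 1/2, 0, -1/40, 0, 1/1680, 0, -1/120960, …
L₀ := L_f ⊗_s L_g (sym. prod.), ord ≤ 2.
∫: right-multiply L₀ by Dx.
L = (7 + x + 4·x^2)·Dx + (2 + 16·x)·Dx^2 + (-1 + x + 4·x^2)·Dx^3  (order 3).
h: a_k = 0, 0, 3, 2, 29/4, 53/5, 1127/40, 7621/140, 888089/6720, 2168417/7560, …
ICs: h(0) = 0, h′(0) = 0, h′′(0) = 6.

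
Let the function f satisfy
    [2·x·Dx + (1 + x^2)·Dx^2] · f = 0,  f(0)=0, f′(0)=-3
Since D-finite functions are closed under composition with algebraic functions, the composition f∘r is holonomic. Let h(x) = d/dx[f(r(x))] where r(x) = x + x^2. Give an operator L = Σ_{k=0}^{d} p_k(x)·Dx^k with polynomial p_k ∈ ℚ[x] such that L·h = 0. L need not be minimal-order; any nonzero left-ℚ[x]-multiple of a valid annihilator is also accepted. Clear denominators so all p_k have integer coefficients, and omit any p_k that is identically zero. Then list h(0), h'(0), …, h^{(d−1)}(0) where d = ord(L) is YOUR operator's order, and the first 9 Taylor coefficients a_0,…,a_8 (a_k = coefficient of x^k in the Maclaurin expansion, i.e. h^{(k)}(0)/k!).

L = (-2 + 2·x + 8·x^2 + 12·x^3 + 6·x^4) + (1 + 2·x + x^2 + 4·x^3 + 5·x^4 + 2·x^5)·Dx  (order 1).
h: a_k = -3, -6, 3, 12, 12, -12, -39, -24, 51, …
ICs: h(0) = -3.

f: a_k = 0, -3, 0, 1, 0, -3/5, 0, 3/7, 0, …
L₀ from L_f via x↦r, Dx↦r'^{-1}Dx.
Derive L from L₀ (diff closure).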